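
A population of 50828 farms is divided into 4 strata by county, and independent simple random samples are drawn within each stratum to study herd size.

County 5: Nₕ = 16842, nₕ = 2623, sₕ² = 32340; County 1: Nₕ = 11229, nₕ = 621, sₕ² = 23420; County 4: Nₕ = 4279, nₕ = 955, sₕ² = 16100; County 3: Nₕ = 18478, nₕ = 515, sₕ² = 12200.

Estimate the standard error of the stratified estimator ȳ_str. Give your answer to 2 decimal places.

Var(ȳ_str) = Σₕ Wₕ²(1 − fₕ)sₕ²/nₕ with Wₕ = Nₕ/N, N = 50828.
County 5: Wₕ = 0.33135280; term = 0.33135280²·(1 − 0.15574160)·32340/2623 = 1.1428741.
County 1: Wₕ = 0.22092154; term = 0.22092154²·(1 − 0.05530323)·23420/621 = 1.7388569.
County 4: Wₕ = 0.08418588; term = 0.08418588²·(1 − 0.22318299)·16100/955 = 0.092815341.
County 3: Wₕ = 0.36353978; term = 0.36353978²·(1 − 0.02787098)·12200/515 = 3.0435497.
Sum = 6.018096.
SE = √(6.018096) = 2.45.

2.45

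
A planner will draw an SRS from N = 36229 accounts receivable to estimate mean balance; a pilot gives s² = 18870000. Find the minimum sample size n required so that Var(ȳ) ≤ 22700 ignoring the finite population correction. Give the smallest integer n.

832

Without fpc, n₀ = s²/D = 18870000/22700 = 831.2775.
Rounding up, n = 832.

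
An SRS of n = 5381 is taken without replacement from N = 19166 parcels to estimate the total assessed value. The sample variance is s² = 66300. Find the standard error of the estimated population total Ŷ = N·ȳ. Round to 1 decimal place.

57055.1

Var(Ŷ) = N²·Var(ȳ) = N²·(1 − n/N)·s²/n.
f = 5381/19166 = 0.28075759; Var(ȳ) = 0.71924241·66300/5381 = 8.8618791.
Var(Ŷ) = 19166² · 8.8618791 = 3.2552833 × 10^9.
SE(Ŷ) = √(3.2552833 × 10^9) = 57055.1.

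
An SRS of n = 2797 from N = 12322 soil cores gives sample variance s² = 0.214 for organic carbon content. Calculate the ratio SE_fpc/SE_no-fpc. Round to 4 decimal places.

0.8792

f = n/N = 2797/12322 = 0.22699237.
SE_no-fpc = √(s²/n) = 0.0087470308; SE_fpc = √((1−f)s²/n) = 0.007690464.
Ratio = √(1−f) = 0.87920852.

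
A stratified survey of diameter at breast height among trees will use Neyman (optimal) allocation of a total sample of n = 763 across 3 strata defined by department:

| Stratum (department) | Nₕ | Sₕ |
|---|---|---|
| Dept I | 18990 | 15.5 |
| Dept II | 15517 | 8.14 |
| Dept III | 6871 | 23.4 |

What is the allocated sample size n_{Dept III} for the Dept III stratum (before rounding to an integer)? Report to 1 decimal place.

Neyman allocation: nₕ = n·NₕSₕ / Σⱼ NⱼSⱼ.
Σ NⱼSⱼ = 18990·15.5 + 15517·8.14 + 6871·23.4 = 581434.78.
n_{Dept III} = 763·6871·23.4 / 581434.78 = 211.0.

211.0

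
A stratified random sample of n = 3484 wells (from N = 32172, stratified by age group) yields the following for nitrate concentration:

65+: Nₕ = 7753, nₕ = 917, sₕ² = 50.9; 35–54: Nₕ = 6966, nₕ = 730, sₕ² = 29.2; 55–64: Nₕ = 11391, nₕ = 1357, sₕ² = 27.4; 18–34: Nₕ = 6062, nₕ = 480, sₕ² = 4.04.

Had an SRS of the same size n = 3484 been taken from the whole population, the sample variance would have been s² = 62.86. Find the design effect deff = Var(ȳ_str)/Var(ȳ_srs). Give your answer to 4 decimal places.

Var(ȳ_str) = Σ Wₕ²(1−fₕ)sₕ²/nₕ with Wₕ = Nₕ/32172:
  65+: (7753/32172)²·(1−917/7753)·50.9/917 = 0.0028422624
  35–54: (6966/32172)²·(1−730/6966)·29.2/730 = 0.0016787787
  55–64: (11391/32172)²·(1−1357/11391)·27.4/1357 = 0.0022297211
  18–34: (6062/32172)²·(1−480/6062)·4.04/480 = 2.7516283 × 10^-4
  → Var(ȳ_str) = 0.007025925.
Var(ȳ_srs) = (1 − 3484/32172)·62.86/3484 = 0.016088607.
deff = 0.007025925 / 0.016088607 = 0.4367.

0.4367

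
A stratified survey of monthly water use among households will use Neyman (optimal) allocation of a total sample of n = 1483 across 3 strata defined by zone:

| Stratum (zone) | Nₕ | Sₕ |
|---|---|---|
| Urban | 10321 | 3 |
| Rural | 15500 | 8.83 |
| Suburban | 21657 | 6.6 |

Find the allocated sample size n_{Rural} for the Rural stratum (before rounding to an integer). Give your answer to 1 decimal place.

653.1

Neyman allocation: nₕ = n·NₕSₕ / Σⱼ NⱼSⱼ.
Σ NⱼSⱼ = 10321·3 + 15500·8.83 + 21657·6.6 = 310764.2.
n_{Rural} = 1483·15500·8.83 / 310764.2 = 653.1.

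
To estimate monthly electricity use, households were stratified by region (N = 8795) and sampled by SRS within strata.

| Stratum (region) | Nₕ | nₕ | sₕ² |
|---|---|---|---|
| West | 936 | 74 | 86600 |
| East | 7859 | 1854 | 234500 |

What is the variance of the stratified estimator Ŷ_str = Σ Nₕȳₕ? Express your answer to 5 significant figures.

Var(Ŷ_str) = Σₕ Nₕ²(1 − fₕ)sₕ²/nₕ.
West: 936²·(1 − 74/936)·86600/74 = 9.442115 × 10^8.
East: 7859²·(1 − 1854/7859)·234500/1854 = 5.9691627 × 10^9.
Sum = 6.9133742 × 10^9.

6.9134 × 10^9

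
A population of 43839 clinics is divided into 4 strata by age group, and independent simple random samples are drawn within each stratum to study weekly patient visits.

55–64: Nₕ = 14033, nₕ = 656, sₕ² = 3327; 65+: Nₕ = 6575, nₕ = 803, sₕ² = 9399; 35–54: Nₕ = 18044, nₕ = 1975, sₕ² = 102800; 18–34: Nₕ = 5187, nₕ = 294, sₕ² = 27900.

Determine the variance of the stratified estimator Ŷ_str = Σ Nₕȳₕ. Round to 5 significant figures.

1.8897 × 10^10

Var(Ŷ_str) = Σₕ Nₕ²(1 − fₕ)sₕ²/nₕ.
55–64: 14033²·(1 − 656/14033)·3327/656 = 9.5204662 × 10^8.
65+: 6575²·(1 − 803/6575)·9399/803 = 4.4420985 × 10^8.
35–54: 18044²·(1 − 1975/18044)·102800/1975 = 1.5092031 × 10^10.
18–34: 5187²·(1 − 294/5187)·27900/294 = 2.4085094 × 10^9.
Sum = 1.8896797 × 10^10.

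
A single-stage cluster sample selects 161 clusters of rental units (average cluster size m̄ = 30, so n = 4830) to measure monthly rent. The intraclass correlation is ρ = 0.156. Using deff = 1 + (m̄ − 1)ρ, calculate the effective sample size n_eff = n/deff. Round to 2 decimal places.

deff = 1 + (30 − 1)·0.156 = 1 + 4.524 = 5.524.
n_eff = 4830 / 5.524 = 874.37.

874.37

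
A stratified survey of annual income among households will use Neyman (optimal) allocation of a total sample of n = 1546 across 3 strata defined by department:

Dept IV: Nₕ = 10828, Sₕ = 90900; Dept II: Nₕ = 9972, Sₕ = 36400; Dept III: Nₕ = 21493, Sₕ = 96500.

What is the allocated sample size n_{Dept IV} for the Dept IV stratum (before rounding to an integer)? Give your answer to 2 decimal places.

Neyman allocation: nₕ = n·NₕSₕ / Σⱼ NⱼSⱼ.
Σ NⱼSⱼ = 10828·90900 + 9972·36400 + 21493·96500 = 3.4213205 × 10^9.
n_{Dept IV} = 1546·10828·90900 / (3.4213205 × 10^9) = 444.76.

444.76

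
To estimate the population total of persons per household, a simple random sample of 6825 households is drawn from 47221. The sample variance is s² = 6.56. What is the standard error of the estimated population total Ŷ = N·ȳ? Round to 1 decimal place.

1354.1

Var(Ŷ) = N²·Var(ȳ) = N²·(1 − n/N)·s²/n.
f = 6825/47221 = 0.14453315; Var(ȳ) = 0.85546685·6.56/6825 = 8.2225092 × 10^-4.
Var(Ŷ) = 47221² · (8.2225092 × 10^-4) = 1.8334739 × 10^6.
SE(Ŷ) = √(1.8334739 × 10^6) = 1354.1.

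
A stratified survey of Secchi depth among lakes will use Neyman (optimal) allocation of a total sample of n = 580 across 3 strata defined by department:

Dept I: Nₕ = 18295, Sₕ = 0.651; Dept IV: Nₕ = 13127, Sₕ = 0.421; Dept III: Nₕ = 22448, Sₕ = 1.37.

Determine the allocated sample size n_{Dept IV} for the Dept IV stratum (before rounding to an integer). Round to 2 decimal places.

Neyman allocation: nₕ = n·NₕSₕ / Σⱼ NⱼSⱼ.
Σ NⱼSⱼ = 18295·0.651 + 13127·0.421 + 22448·1.37 = 48190.272.
n_{Dept IV} = 580·13127·0.421 / 48190.272 = 66.51.

66.51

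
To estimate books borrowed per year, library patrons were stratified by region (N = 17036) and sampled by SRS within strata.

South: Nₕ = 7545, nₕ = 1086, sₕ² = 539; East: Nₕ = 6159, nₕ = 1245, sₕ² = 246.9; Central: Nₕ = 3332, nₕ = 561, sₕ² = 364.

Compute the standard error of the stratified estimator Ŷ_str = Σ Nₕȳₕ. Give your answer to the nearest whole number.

Var(Ŷ_str) = Σₕ Nₕ²(1 − fₕ)sₕ²/nₕ.
South: 7545²·(1 − 1086/7545)·539/1086 = 2.4187082 × 10^7.
East: 6159²·(1 − 1245/6159)·246.9/1245 = 6.0020153 × 10^6.
Central: 3332²·(1 − 561/3332)·364/561 = 5.9907341 × 10^6.
Sum = 3.6179831 × 10^7.
SE = √(3.6179831 × 10^7) = 6015.

6015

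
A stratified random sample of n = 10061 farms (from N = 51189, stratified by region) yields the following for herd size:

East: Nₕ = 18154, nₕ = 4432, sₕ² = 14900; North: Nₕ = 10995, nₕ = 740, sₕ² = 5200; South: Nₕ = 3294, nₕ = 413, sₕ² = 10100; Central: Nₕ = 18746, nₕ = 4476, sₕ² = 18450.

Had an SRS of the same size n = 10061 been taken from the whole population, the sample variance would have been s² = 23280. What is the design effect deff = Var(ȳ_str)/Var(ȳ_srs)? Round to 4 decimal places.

0.6086

Var(ȳ_str) = Σ Wₕ²(1−fₕ)sₕ²/nₕ with Wₕ = Nₕ/51189:
  East: (18154/51189)²·(1−4432/18154)·14900/4432 = 0.31961192
  North: (10995/51189)²·(1−740/10995)·5200/740 = 0.30237733
  South: (3294/51189)²·(1−413/3294)·10100/413 = 0.088569641
  Central: (18746/51189)²·(1−4476/18746)·18450/4476 = 0.42080955
  → Var(ȳ_str) = 1.1313684.
Var(ȳ_srs) = (1 − 10061/51189)·23280/10061 = 1.8591001.
deff = 1.1313684 / 1.8591001 = 0.6086.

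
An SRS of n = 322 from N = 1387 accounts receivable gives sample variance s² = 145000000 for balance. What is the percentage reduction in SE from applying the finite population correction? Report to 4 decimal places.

f = n/N = 322/1387 = 0.23215573.
SE_no-fpc = √(s²/n) = 671.05183; SE_fpc = √((1−f)s²/n) = 588.02073.
Ratio = √(1−f) = 0.87626724. Reduction = 100·(1 − 0.87626724) = 12.3733%.

12.3733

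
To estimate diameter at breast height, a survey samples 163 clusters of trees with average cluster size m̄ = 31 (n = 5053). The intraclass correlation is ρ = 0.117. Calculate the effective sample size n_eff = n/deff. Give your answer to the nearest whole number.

1120

deff = 1 + (31 − 1)·0.117 = 1 + 3.51 = 4.51.
n_eff = 5053 / 4.51 = 1120.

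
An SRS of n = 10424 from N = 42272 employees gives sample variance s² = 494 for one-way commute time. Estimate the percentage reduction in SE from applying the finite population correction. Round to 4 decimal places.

13.2010

f = n/N = 10424/42272 = 0.24659349.
SE_no-fpc = √(s²/n) = 0.21769391; SE_fpc = √((1−f)s²/n) = 0.18895612.
Ratio = √(1−f) = 0.86798993. Reduction = 100·(1 − 0.86798993) = 13.2010%.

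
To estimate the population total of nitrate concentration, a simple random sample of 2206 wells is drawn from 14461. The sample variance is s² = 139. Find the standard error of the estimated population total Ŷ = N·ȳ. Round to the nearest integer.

Var(Ŷ) = N²·Var(ȳ) = N²·(1 − n/N)·s²/n.
f = 2206/14461 = 0.15254823; Var(ȳ) = 0.84745177·139/2206 = 0.053397913.
Var(Ŷ) = 14461² · 0.053397913 = 1.1166599 × 10^7.
SE(Ŷ) = √(1.1166599 × 10^7) = 3342.

3342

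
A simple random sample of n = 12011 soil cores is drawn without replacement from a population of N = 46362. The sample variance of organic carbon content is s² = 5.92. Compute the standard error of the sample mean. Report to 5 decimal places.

0.01911

Under SRS without replacement, Var(ȳ) = (1 − f)·s²/n with f = n/N = 12011/46362 = 0.25906993.
Var(ȳ) = (1 − 0.25906993)·5.92/12011 = 0.74093007·4.9288153 × 10^-4 = 3.6519074 × 10^-4.
SE(ȳ) = √(3.6519074 × 10^-4) = 0.01911.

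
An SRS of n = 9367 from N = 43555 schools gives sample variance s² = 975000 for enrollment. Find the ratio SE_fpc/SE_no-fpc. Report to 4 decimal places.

f = n/N = 9367/43555 = 0.21506142.
SE_no-fpc = √(s²/n) = 10.202393; SE_fpc = √((1−f)s²/n) = 9.0389896.
Ratio = √(1−f) = 0.88596760.

0.8860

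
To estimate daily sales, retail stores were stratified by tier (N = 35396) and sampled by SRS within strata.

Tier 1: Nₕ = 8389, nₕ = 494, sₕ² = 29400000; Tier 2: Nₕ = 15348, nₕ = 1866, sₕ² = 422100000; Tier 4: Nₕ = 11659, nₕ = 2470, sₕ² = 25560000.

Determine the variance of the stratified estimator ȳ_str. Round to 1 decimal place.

Var(ȳ_str) = Σₕ Wₕ²(1 − fₕ)sₕ²/nₕ with Wₕ = Nₕ/N, N = 35396.
Tier 1: Wₕ = 0.23700418; term = 0.23700418²·(1 − 0.05888664)·29400000/494 = 3146.1131.
Tier 2: Wₕ = 0.43360832; term = 0.43360832²·(1 − 0.12157936)·422100000/1866 = 37359.534.
Tier 4: Wₕ = 0.32938750; term = 0.32938750²·(1 − 0.21185350)·25560000/2470 = 884.88142.
Sum = 41390.529.

41390.5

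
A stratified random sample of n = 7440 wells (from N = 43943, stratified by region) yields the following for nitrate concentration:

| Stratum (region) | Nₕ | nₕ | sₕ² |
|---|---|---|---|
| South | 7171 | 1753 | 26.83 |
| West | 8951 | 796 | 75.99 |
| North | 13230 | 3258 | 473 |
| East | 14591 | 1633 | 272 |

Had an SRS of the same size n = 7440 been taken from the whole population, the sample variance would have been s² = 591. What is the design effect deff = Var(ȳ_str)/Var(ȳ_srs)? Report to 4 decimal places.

0.4568

Var(ȳ_str) = Σ Wₕ²(1−fₕ)sₕ²/nₕ with Wₕ = Nₕ/43943:
  South: (7171/43943)²·(1−1753/7171)·26.83/1753 = 3.0794849 × 10^-4
  West: (8951/43943)²·(1−796/8951)·75.99/796 = 0.0036087724
  North: (13230/43943)²·(1−3258/13230)·473/3258 = 0.0099191114
  East: (14591/43943)²·(1−1633/14591)·272/1633 = 0.016308963
  → Var(ȳ_str) = 0.030144795.
Var(ȳ_srs) = (1 − 7440/43943)·591/7440 = 0.065986243.
deff = 0.030144795 / 0.065986243 = 0.4568.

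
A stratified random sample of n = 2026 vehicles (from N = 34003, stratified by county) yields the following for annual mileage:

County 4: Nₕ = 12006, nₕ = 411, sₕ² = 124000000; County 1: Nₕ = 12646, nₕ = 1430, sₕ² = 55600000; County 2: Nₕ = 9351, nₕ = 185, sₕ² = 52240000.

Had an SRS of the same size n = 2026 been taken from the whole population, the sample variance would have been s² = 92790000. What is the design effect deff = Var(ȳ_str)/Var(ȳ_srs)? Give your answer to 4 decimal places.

Var(ȳ_str) = Σ Wₕ²(1−fₕ)sₕ²/nₕ with Wₕ = Nₕ/34003:
  County 4: (12006/34003)²·(1−411/12006)·124000000/411 = 36325.741
  County 1: (12646/34003)²·(1−1430/12646)·55600000/1430 = 4769.7483
  County 2: (9351/34003)²·(1−185/9351)·52240000/185 = 20933.164
  → Var(ȳ_str) = 62028.653.
Var(ȳ_srs) = (1 − 2026/34003)·92790000/2026 = 43070.728.
deff = 62028.653 / 43070.728 = 1.4402.

1.4402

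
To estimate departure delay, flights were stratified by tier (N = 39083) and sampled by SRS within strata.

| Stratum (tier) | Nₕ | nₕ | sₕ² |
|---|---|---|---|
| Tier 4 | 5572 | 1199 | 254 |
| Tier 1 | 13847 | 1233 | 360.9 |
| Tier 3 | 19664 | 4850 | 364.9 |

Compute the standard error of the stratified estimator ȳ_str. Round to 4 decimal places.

Var(ȳ_str) = Σₕ Wₕ²(1 − fₕ)sₕ²/nₕ with Wₕ = Nₕ/N, N = 39083.
Tier 4: Wₕ = 0.14256838; term = 0.14256838²·(1 − 0.21518306)·254/1199 = 0.0033793201.
Tier 1: Wₕ = 0.35429726; term = 0.35429726²·(1 − 0.08904456)·360.9/1233 = 0.033470064.
Tier 3: Wₕ = 0.50313436; term = 0.50313436²·(1 − 0.24664361)·364.9/4850 = 0.014348303.
Sum = 0.051197687.
SE = √(0.051197687) = 0.2263.

0.2263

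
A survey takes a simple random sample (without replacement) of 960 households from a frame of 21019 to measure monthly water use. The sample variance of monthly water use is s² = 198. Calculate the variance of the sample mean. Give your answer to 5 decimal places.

Under SRS without replacement, Var(ȳ) = (1 − f)·s²/n with f = n/N = 960/21019 = 0.04567296.
Var(ȳ) = (1 − 0.04567296)·198/960 = 0.95432704·0.20625 = 0.19682995.

0.19683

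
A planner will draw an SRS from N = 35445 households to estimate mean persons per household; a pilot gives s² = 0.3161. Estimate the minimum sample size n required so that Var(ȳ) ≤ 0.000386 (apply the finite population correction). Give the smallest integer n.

Without fpc, n₀ = s²/D = 0.3161/0.000386 = 818.9119.
With fpc, (1 − n/N)·s²/n ≤ D requires n ≥ n₀/(1 + n₀/N) = 818.9119/(1 + 818.9119/35445) = 800.4192.
Rounding up, n = 801.

801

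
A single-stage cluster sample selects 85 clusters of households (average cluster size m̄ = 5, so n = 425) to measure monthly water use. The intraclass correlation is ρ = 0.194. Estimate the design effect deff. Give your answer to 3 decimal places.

deff = 1 + (5 − 1)·0.194 = 1 + 0.776 = 1.776.

1.776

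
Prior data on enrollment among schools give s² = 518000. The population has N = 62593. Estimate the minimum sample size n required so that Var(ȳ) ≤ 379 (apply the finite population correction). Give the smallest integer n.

Without fpc, n₀ = s²/D = 518000/379 = 1366.7546.
With fpc, (1 − n/N)·s²/n ≤ D requires n ≥ n₀/(1 + n₀/N) = 1366.7546/(1 + 1366.7546/62593) = 1337.5485.
Rounding up, n = 1338.

1338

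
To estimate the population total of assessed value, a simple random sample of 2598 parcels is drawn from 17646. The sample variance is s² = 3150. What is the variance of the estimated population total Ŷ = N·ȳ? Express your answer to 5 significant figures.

3.2196 × 10^8

Var(Ŷ) = N²·Var(ȳ) = N²·(1 − n/N)·s²/n.
f = 2598/17646 = 0.14722883; Var(ȳ) = 0.85277117·3150/2598 = 1.0339604.
Var(Ŷ) = 17646² · 1.0339604 = 3.2195595 × 10^8.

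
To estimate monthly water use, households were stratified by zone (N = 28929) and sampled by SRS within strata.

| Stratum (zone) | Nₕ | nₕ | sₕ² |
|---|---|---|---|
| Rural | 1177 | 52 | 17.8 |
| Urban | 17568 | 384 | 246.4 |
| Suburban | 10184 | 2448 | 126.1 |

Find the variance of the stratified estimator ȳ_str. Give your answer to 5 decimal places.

0.23686

Var(ȳ_str) = Σₕ Wₕ²(1 − fₕ)sₕ²/nₕ with Wₕ = Nₕ/N, N = 28929.
Rural: Wₕ = 0.04068582; term = 0.04068582²·(1 − 0.04418012)·17.8/52 = 5.4160018 × 10^-4.
Urban: Wₕ = 0.60727989; term = 0.60727989²·(1 − 0.02185792)·246.4/384 = 0.23146707.
Suburban: Wₕ = 0.35203429; term = 0.35203429²·(1 − 0.24037706)·126.1/2448 = 0.0048492177.
Sum = 0.23685789.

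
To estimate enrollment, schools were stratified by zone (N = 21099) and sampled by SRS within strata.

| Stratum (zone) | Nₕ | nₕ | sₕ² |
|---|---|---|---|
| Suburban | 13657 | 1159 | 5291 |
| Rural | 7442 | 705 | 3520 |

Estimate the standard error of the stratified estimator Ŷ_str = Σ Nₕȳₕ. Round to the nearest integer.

32086

Var(Ŷ_str) = Σₕ Nₕ²(1 − fₕ)sₕ²/nₕ.
Suburban: 13657²·(1 − 1159/13657)·5291/1159 = 7.7920217 × 10^8.
Rural: 7442²·(1 − 705/7442)·3520/705 = 2.5032819 × 10^8.
Sum = 1.0295304 × 10^9.
SE = √(1.0295304 × 10^9) = 32086.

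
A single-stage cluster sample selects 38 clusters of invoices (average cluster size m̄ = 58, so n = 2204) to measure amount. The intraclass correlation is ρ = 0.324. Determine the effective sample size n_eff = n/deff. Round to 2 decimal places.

deff = 1 + (58 − 1)·0.324 = 1 + 18.468 = 19.468.
n_eff = 2204 / 19.468 = 113.21.

113.21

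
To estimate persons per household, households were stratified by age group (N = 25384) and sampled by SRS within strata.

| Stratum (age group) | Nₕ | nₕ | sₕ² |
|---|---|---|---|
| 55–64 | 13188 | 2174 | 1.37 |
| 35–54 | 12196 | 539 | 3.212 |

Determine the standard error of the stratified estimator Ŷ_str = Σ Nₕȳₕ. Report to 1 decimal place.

Var(Ŷ_str) = Σₕ Nₕ²(1 − fₕ)sₕ²/nₕ.
55–64: 13188²·(1 − 2174/13188)·1.37/2174 = 91534.547.
35–54: 12196²·(1 − 539/12196)·3.212/539 = 847209.82.
Sum = 938744.37.
SE = √(938744.37) = 968.9.

968.9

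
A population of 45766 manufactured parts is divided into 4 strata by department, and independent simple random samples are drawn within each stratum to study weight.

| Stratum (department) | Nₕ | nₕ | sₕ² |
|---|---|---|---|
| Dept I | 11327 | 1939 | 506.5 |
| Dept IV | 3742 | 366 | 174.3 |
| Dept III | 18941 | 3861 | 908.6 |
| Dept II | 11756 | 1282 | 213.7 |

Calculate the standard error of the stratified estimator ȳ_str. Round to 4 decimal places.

Var(ȳ_str) = Σₕ Wₕ²(1 − fₕ)sₕ²/nₕ with Wₕ = Nₕ/N, N = 45766.
Dept I: Wₕ = 0.24749814; term = 0.24749814²·(1 − 0.17118390)·506.5/1939 = 0.013261838.
Dept IV: Wₕ = 0.08176375; term = 0.08176375²·(1 − 0.09780866)·174.3/366 = 0.0028723451.
Dept III: Wₕ = 0.41386619; term = 0.41386619²·(1 − 0.20384351)·908.6/3861 = 0.032091592.
Dept II: Wₕ = 0.25687191; term = 0.25687191²·(1 − 0.10905070)·213.7/1282 = 0.0097994732.
Sum = 0.058025248.
SE = √(0.058025248) = 0.2409.

0.2409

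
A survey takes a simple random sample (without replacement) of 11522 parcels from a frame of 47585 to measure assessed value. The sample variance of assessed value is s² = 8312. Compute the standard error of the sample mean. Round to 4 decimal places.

Under SRS without replacement, Var(ȳ) = (1 − f)·s²/n with f = n/N = 11522/47585 = 0.24213513.
Var(ȳ) = (1 − 0.24213513)·8312/11522 = 0.75786487·0.72140253 = 0.54672564.
SE(ȳ) = √(0.54672564) = 0.7394.

0.7394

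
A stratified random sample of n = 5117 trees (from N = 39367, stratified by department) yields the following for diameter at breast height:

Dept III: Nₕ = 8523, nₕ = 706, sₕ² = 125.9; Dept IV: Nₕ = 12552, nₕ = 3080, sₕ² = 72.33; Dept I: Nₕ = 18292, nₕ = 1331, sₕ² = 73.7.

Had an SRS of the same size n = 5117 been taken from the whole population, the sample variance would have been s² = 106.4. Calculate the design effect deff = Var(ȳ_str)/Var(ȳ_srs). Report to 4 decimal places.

Var(ȳ_str) = Σ Wₕ²(1−fₕ)sₕ²/nₕ with Wₕ = Nₕ/39367:
  Dept III: (8523/39367)²·(1−706/8523)·125.9/706 = 0.0076663561
  Dept IV: (12552/39367)²·(1−3080/12552)·72.33/3080 = 0.0018015973
  Dept I: (18292/39367)²·(1−1331/18292)·73.7/1331 = 0.011085044
  → Var(ȳ_str) = 0.020552997.
Var(ȳ_srs) = (1 − 5117/39367)·106.4/5117 = 0.018090662.
deff = 0.020552997 / 0.018090662 = 1.1361.

1.1361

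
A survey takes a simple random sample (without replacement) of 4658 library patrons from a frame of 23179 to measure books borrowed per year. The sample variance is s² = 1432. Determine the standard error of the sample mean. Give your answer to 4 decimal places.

0.4956

Under SRS without replacement, Var(ȳ) = (1 − f)·s²/n with f = n/N = 4658/23179 = 0.20095776.
Var(ȳ) = (1 − 0.20095776)·1432/4658 = 0.79904224·0.30742808 = 0.24564802.
SE(ȳ) = √(0.24564802) = 0.4956.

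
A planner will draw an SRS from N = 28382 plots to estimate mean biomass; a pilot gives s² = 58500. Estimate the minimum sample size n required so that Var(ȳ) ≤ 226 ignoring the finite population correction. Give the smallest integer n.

Without fpc, n₀ = s²/D = 58500/226 = 258.8496.
Rounding up, n = 259.

259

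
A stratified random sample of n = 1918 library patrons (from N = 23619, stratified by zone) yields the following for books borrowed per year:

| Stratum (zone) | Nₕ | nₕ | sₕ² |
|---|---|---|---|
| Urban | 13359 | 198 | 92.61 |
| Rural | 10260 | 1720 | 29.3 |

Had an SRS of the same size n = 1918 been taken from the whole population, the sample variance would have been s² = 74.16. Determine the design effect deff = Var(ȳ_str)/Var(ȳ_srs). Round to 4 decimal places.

4.2248

Var(ȳ_str) = Σ Wₕ²(1−fₕ)sₕ²/nₕ with Wₕ = Nₕ/23619:
  Urban: (13359/23619)²·(1−198/13359)·92.61/198 = 0.14741189
  Rural: (10260/23619)²·(1−1720/10260)·29.3/1720 = 0.0026756013
  → Var(ȳ_str) = 0.15008749.
Var(ȳ_srs) = (1 − 1918/23619)·74.16/1918 = 0.035525431.
deff = 0.15008749 / 0.035525431 = 4.2248.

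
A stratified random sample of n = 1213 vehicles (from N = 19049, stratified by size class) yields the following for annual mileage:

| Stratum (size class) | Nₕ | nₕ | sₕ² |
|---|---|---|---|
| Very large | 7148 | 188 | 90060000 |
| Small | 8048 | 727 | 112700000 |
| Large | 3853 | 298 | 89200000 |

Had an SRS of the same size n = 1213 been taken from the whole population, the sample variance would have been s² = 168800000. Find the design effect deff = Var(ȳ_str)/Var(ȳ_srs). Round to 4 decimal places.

0.7840

Var(ȳ_str) = Σ Wₕ²(1−fₕ)sₕ²/nₕ with Wₕ = Nₕ/19049:
  Very large: (7148/19049)²·(1−188/7148)·90060000/188 = 65678.543
  Small: (8048/19049)²·(1−727/8048)·112700000/727 = 25171.177
  Large: (3853/19049)²·(1−298/3853)·89200000/298 = 11299.074
  → Var(ȳ_str) = 102148.79.
Var(ȳ_srs) = (1 − 1213/19049)·168800000/1213 = 130297.75.
deff = 102148.79 / 130297.75 = 0.7840.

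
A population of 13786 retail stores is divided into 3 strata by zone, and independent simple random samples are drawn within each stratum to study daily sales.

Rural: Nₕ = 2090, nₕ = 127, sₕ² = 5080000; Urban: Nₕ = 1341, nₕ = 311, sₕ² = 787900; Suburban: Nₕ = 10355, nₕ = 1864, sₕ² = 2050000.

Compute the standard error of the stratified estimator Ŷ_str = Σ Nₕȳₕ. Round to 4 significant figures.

Var(Ŷ_str) = Σₕ Nₕ²(1 − fₕ)sₕ²/nₕ.
Rural: 2090²·(1 − 127/2090)·5080000/127 = 1.641068 × 10^11.
Urban: 1341²·(1 − 311/1341)·787900/311 = 3.499264 × 10^9.
Suburban: 10355²·(1 − 1864/10355)·2050000/1864 = 9.6697868 × 10^10.
Sum = 2.6430393 × 10^11.
SE = √(2.6430393 × 10^11) = 514100.

514100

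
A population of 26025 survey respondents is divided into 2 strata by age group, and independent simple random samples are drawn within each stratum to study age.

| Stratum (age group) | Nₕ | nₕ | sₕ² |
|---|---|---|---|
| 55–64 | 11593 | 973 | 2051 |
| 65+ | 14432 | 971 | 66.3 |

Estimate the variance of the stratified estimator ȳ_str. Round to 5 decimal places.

Var(ȳ_str) = Σₕ Wₕ²(1 − fₕ)sₕ²/nₕ with Wₕ = Nₕ/N, N = 26025.
55–64: Wₕ = 0.44545629; term = 0.44545629²·(1 − 0.08392996)·2051/973 = 0.38317017.
65+: Wₕ = 0.55454371; term = 0.55454371²·(1 − 0.06728104)·66.3/971 = 0.019584688.
Sum = 0.40275486.

0.40275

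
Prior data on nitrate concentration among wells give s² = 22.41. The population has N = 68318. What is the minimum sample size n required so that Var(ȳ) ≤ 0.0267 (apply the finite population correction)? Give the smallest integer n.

Without fpc, n₀ = s²/D = 22.41/0.0267 = 839.3258.
With fpc, (1 − n/N)·s²/n ≤ D requires n ≥ n₀/(1 + n₀/N) = 839.3258/(1 + 839.3258/68318) = 829.1393.
Rounding up, n = 830.

830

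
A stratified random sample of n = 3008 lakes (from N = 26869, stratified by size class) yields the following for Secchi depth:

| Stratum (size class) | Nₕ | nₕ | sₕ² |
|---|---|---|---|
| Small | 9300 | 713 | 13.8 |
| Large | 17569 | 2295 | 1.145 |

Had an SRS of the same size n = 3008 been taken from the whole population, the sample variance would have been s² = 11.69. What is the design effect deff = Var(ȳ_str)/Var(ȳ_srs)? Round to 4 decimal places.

Var(ȳ_str) = Σ Wₕ²(1−fₕ)sₕ²/nₕ with Wₕ = Nₕ/26869:
  Small: (9300/26869)²·(1−713/9300)·13.8/713 = 0.0021409719
  Large: (17569/26869)²·(1−2295/17569)·1.145/2295 = 1.8544692 × 10^-4
  → Var(ȳ_str) = 0.0023264188.
Var(ȳ_srs) = (1 − 3008/26869)·11.69/3008 = 0.0034512293.
deff = 0.0023264188 / 0.0034512293 = 0.6741.

0.6741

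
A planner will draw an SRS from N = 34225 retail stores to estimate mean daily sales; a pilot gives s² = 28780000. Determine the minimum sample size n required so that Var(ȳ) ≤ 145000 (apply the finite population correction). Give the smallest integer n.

Without fpc, n₀ = s²/D = 28780000/145000 = 198.4828.
With fpc, (1 − n/N)·s²/n ≤ D requires n ≥ n₀/(1 + n₀/N) = 198.4828/(1 + 198.4828/34225) = 197.3384.
Rounding up, n = 198.

198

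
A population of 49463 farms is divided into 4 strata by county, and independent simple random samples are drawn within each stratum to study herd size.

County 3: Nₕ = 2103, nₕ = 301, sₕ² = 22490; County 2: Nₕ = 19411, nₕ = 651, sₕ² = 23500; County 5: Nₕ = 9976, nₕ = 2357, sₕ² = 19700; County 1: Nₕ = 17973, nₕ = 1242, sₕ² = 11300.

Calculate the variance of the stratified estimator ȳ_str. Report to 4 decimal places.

6.8665

Var(ȳ_str) = Σₕ Wₕ²(1 − fₕ)sₕ²/nₕ with Wₕ = Nₕ/N, N = 49463.
County 3: Wₕ = 0.04251663; term = 0.04251663²·(1 − 0.14312886)·22490/301 = 0.11573271.
County 2: Wₕ = 0.39243475; term = 0.39243475²·(1 − 0.03353768)·23500/651 = 5.3728747.
County 5: Wₕ = 0.20168611; term = 0.20168611²·(1 − 0.23626704)·19700/2357 = 0.25965707.
County 1: Wₕ = 0.36336251; term = 0.36336251²·(1 − 0.06910366)·11300/1242 = 1.1182487.
Sum = 6.8665132.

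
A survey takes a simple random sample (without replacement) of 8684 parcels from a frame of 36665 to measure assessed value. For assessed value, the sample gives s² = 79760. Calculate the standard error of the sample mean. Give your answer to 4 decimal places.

2.6475

Under SRS without replacement, Var(ȳ) = (1 − f)·s²/n with f = n/N = 8684/36665 = 0.23684713.
Var(ȳ) = (1 − 0.23684713)·79760/8684 = 0.76315287·9.1847075 = 7.0093359.
SE(ȳ) = √(7.0093359) = 2.6475.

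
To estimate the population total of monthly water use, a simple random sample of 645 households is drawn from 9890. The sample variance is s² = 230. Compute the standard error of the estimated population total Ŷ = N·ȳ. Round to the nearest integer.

5710

Var(Ŷ) = N²·Var(ȳ) = N²·(1 − n/N)·s²/n.
f = 645/9890 = 0.06521739; Var(ȳ) = 0.93478261·230/645 = 0.33333333.
Var(Ŷ) = 9890² · 0.33333333 = 3.2604033 × 10^7.
SE(Ŷ) = √(3.2604033 × 10^7) = 5710.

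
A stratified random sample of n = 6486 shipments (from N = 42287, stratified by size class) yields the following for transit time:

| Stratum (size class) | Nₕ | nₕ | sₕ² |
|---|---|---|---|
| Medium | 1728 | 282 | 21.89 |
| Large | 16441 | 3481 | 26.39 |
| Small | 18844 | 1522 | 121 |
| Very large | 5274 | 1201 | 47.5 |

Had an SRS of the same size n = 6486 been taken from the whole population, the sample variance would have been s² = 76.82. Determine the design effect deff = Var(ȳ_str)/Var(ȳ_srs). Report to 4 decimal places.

1.5955

Var(ȳ_str) = Σ Wₕ²(1−fₕ)sₕ²/nₕ with Wₕ = Nₕ/42287:
  Medium: (1728/42287)²·(1−282/1728)·21.89/282 = 1.0846633 × 10^-4
  Large: (16441/42287)²·(1−3481/16441)·26.39/3481 = 9.033475 × 10^-4
  Small: (18844/42287)²·(1−1522/18844)·121/1522 = 0.014512028
  Very large: (5274/42287)²·(1−1201/5274)·47.5/1201 = 4.7510695 × 10^-4
  → Var(ȳ_str) = 0.015998949.
Var(ȳ_srs) = (1 − 6486/42287)·76.82/6486 = 0.010027338.
deff = 0.015998949 / 0.010027338 = 1.5955.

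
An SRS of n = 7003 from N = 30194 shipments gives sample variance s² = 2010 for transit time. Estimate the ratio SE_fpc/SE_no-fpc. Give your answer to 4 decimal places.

f = n/N = 7003/30194 = 0.23193350.
SE_no-fpc = √(s²/n) = 0.53574233; SE_fpc = √((1−f)s²/n) = 0.46952139.
Ratio = √(1−f) = 0.87639403.

0.8764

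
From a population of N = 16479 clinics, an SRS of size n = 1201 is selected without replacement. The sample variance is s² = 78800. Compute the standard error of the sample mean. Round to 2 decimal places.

7.80

Under SRS without replacement, Var(ȳ) = (1 − f)·s²/n with f = n/N = 1201/16479 = 0.07288064.
Var(ȳ) = (1 − 0.07288064)·78800/1201 = 0.92711936·65.61199 = 60.830146.
SE(ȳ) = √(60.830146) = 7.80.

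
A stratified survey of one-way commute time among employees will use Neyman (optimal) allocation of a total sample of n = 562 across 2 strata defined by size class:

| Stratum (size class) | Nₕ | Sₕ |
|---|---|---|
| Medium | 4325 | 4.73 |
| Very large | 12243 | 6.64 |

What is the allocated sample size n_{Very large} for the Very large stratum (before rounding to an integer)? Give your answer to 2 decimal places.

Neyman allocation: nₕ = n·NₕSₕ / Σⱼ NⱼSⱼ.
Σ NⱼSⱼ = 4325·4.73 + 12243·6.64 = 101750.77.
n_{Very large} = 562·12243·6.64 / 101750.77 = 449.01.

449.01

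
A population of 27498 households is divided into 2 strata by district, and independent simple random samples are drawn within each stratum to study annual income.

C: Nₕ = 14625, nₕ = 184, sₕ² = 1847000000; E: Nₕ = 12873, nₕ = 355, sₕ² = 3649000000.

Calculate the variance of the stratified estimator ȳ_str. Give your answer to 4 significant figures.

4.994 × 10^6

Var(ȳ_str) = Σₕ Wₕ²(1 − fₕ)sₕ²/nₕ with Wₕ = Nₕ/N, N = 27498.
C: Wₕ = 0.53185686; term = 0.53185686²·(1 − 0.01258120)·1847000000/184 = 2.8037546 × 10^6.
E: Wₕ = 0.46814314; term = 0.46814314²·(1 − 0.02757710)·3649000000/355 = 2.1905744 × 10^6.
Sum = 4.994329 × 10^6.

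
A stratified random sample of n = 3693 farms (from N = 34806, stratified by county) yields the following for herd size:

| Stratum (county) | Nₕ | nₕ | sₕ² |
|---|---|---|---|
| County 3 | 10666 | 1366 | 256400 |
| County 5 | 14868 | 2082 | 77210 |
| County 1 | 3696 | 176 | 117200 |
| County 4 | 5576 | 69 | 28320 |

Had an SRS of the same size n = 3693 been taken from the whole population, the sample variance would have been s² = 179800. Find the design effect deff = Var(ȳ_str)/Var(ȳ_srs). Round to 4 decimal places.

Var(ȳ_str) = Σ Wₕ²(1−fₕ)sₕ²/nₕ with Wₕ = Nₕ/34806:
  County 3: (10666/34806)²·(1−1366/10666)·256400/1366 = 15.368929
  County 5: (14868/34806)²·(1−2082/14868)·77210/2082 = 5.8193148
  County 1: (3696/34806)²·(1−176/3696)·117200/176 = 7.1512397
  County 4: (5576/34806)²·(1−69/5576)·28320/69 = 10.403363
  → Var(ȳ_str) = 38.742847.
Var(ȳ_srs) = (1 − 3693/34806)·179800/3693 = 43.520929.
deff = 38.742847 / 43.520929 = 0.8902.

0.8902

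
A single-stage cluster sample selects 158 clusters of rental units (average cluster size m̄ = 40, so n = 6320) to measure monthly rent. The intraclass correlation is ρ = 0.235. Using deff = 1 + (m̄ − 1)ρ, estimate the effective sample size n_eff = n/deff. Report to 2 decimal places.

621.74

deff = 1 + (40 − 1)·0.235 = 1 + 9.165 = 10.165.
n_eff = 6320 / 10.165 = 621.74.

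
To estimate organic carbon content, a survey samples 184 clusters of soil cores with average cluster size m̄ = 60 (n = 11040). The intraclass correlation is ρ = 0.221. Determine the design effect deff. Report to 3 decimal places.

14.039

deff = 1 + (60 − 1)·0.221 = 1 + 13.039 = 14.039.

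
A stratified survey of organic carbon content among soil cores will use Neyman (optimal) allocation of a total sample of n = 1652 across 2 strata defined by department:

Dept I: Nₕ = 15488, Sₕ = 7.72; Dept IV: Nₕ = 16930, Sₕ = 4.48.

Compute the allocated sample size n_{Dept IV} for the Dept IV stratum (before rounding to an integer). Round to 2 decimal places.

Neyman allocation: nₕ = n·NₕSₕ / Σⱼ NⱼSⱼ.
Σ NⱼSⱼ = 15488·7.72 + 16930·4.48 = 195413.76.
n_{Dept IV} = 1652·16930·4.48 / 195413.76 = 641.19.

641.19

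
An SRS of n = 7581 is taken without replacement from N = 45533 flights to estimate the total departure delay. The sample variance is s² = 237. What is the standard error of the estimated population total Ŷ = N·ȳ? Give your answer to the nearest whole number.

Var(Ŷ) = N²·Var(ȳ) = N²·(1 − n/N)·s²/n.
f = 7581/45533 = 0.16649463; Var(ȳ) = 0.83350537·237/7581 = 0.02605735.
Var(Ŷ) = 45533² · 0.02605735 = 5.4023507 × 10^7.
SE(Ŷ) = √(5.4023507 × 10^7) = 7350.

7350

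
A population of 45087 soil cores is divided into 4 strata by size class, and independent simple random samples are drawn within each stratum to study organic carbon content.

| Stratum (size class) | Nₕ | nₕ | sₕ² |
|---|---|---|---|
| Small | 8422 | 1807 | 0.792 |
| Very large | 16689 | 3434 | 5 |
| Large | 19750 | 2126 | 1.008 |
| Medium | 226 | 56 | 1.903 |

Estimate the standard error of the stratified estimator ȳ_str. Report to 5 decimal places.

Var(ȳ_str) = Σₕ Wₕ²(1 − fₕ)sₕ²/nₕ with Wₕ = Nₕ/N, N = 45087.
Small: Wₕ = 0.18679442; term = 0.18679442²·(1 − 0.21455711)·0.792/1807 = 1.2011837 × 10^-5.
Very large: Wₕ = 0.37015104; term = 0.37015104²·(1 − 0.20576428)·5/3434 = 1.5844447 × 10^-4.
Large: Wₕ = 0.43804201; term = 0.43804201²·(1 − 0.10764557)·1.008/2126 = 8.1183202 × 10^-5.
Medium: Wₕ = 0.00501253; term = 0.00501253²·(1 − 0.24778761)·1.903/56 = 6.4225197 × 10^-7.
Sum = 2.5228176 × 10^-4.
SE = √(2.5228176 × 10^-4) = 0.01588.

0.01588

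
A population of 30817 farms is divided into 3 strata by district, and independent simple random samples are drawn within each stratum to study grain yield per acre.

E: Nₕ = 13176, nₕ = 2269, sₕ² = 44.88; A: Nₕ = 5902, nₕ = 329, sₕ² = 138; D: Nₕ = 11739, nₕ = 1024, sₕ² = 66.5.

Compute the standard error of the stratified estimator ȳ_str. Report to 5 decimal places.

Var(ȳ_str) = Σₕ Wₕ²(1 − fₕ)sₕ²/nₕ with Wₕ = Nₕ/N, N = 30817.
E: Wₕ = 0.42755622; term = 0.42755622²·(1 − 0.17220704)·44.88/2269 = 0.0029931366.
A: Wₕ = 0.19151767; term = 0.19151767²·(1 − 0.05574382)·138/329 = 0.014527495.
D: Wₕ = 0.38092611; term = 0.38092611²·(1 − 0.08723060)·66.5/1024 = 0.0086013031.
Sum = 0.026121935.
SE = √(0.026121935) = 0.16162.

0.16162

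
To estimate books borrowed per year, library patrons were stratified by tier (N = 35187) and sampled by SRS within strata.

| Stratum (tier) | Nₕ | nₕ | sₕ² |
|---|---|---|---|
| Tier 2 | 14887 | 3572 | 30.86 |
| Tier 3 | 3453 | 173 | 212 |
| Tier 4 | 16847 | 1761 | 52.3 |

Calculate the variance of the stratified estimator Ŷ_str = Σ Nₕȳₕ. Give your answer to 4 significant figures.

2.288 × 10^7

Var(Ŷ_str) = Σₕ Nₕ²(1 − fₕ)sₕ²/nₕ.
Tier 2: 14887²·(1 − 3572/14887)·30.86/3572 = 1.4552789 × 10^6.
Tier 3: 3453²·(1 − 173/3453)·212/173 = 1.3879064 × 10^7.
Tier 4: 16847²·(1 − 1761/16847)·52.3/1761 = 7.5481238 × 10^6.
Sum = 2.2882467 × 10^7.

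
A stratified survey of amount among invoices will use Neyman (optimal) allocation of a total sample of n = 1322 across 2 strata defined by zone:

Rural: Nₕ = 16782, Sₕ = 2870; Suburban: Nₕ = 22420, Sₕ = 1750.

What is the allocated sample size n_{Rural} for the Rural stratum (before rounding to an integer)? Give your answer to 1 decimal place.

728.5

Neyman allocation: nₕ = n·NₕSₕ / Σⱼ NⱼSⱼ.
Σ NⱼSⱼ = 16782·2870 + 22420·1750 = 8.739934 × 10^7.
n_{Rural} = 1322·16782·2870 / (8.739934 × 10^7) = 728.5.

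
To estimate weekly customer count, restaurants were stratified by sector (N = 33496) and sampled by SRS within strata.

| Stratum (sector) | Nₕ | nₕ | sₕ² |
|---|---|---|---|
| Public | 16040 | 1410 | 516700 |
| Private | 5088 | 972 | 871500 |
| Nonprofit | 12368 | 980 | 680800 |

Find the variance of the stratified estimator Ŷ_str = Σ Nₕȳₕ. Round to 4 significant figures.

Var(Ŷ_str) = Σₕ Nₕ²(1 − fₕ)sₕ²/nₕ.
Public: 16040²·(1 − 1410/16040)·516700/1410 = 8.5993978 × 10^10.
Private: 5088²·(1 − 972/5088)·871500/972 = 1.8776887 × 10^10.
Nonprofit: 12368²·(1 − 980/12368)·680800/980 = 9.7845399 × 10^10.
Sum = 2.0261626 × 10^11.

2.026 × 10^11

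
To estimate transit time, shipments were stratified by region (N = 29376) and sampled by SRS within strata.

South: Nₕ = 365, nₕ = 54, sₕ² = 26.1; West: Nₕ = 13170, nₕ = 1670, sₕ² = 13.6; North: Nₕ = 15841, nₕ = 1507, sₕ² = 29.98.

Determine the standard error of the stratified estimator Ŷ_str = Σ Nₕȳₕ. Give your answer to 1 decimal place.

2409.5

Var(Ŷ_str) = Σₕ Nₕ²(1 − fₕ)sₕ²/nₕ.
South: 365²·(1 − 54/365)·26.1/54 = 54865.583.
West: 13170²·(1 − 1670/13170)·13.6/1670 = 1.233406 × 10^6.
North: 15841²·(1 − 1507/15841)·29.98/1507 = 4.5171901 × 10^6.
Sum = 5.8054617 × 10^6.
SE = √(5.8054617 × 10^6) = 2409.5.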